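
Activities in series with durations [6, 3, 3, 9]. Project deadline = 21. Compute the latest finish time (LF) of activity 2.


LF(activity 2) = deadline - sum of successor durations
Successors: activities 3 through 4 with durations [3, 9]
Sum of successor durations = 12
LF = 21 - 12 = 9

9


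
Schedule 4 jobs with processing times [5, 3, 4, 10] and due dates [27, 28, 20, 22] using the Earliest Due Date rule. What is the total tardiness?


Sort by due date (EDD order): [(4, 20), (10, 22), (5, 27), (3, 28)]
Compute completion times and tardiness:
  Job 1: p=4, d=20, C=4, tardiness=max(0,4-20)=0
  Job 2: p=10, d=22, C=14, tardiness=max(0,14-22)=0
  Job 3: p=5, d=27, C=19, tardiness=max(0,19-27)=0
  Job 4: p=3, d=28, C=22, tardiness=max(0,22-28)=0
Total tardiness = 0

0


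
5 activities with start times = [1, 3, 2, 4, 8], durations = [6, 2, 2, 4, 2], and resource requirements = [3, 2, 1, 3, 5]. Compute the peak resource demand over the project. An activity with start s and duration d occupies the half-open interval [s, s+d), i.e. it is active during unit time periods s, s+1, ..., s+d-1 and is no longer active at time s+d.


Each activity i is active on [start_i, start_i + duration_i).
Compute total resource usage per time slot:
  t=0: active resources = [], total = 0
  t=1: active resources = [3], total = 3
  t=2: active resources = [3, 1], total = 4
  t=3: active resources = [3, 2, 1], total = 6
  t=4: active resources = [3, 2, 3], total = 8
  t=5: active resources = [3, 3], total = 6
  t=6: active resources = [3, 3], total = 6
  t=7: active resources = [3], total = 3
  t=8: active resources = [5], total = 5
  t=9: active resources = [5], total = 5
Peak resource demand = 8

8


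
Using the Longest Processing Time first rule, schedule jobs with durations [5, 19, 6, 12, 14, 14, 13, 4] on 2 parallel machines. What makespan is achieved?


Sort jobs in decreasing order (LPT): [19, 14, 14, 13, 12, 6, 5, 4]
Assign each job to the least loaded machine:
  Machine 1: jobs [19, 13, 6, 5], load = 43
  Machine 2: jobs [14, 14, 12, 4], load = 44
Makespan = max load = 44

44


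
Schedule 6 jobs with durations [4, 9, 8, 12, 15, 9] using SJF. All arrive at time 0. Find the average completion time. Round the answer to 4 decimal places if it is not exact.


SJF order (ascending): [4, 8, 9, 9, 12, 15]
Completion times:
  Job 1: burst=4, C=4
  Job 2: burst=8, C=12
  Job 3: burst=9, C=21
  Job 4: burst=9, C=30
  Job 5: burst=12, C=42
  Job 6: burst=15, C=57
Average completion = 166/6 = 27.6667

27.6667


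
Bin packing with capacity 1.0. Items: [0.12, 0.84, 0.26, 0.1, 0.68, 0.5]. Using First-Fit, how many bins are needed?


Place items sequentially using First-Fit:
  Item 0.12 -> new Bin 1
  Item 0.84 -> Bin 1 (now 0.96)
  Item 0.26 -> new Bin 2
  Item 0.1 -> Bin 2 (now 0.36)
  Item 0.68 -> new Bin 3
  Item 0.5 -> Bin 2 (now 0.86)
Total bins used = 3

3


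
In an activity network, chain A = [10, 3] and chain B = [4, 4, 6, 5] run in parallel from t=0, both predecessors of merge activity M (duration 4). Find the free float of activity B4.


ES(B4) = sum of predecessors on chain B = 14
EF(B4) = ES + duration = 14 + 5 = 19
Successor of B4 is M. ES(M) = max(sum(A), sum(B)) = max(13, 19) = 19
Free float = ES(successor) - EF(current) = 19 - 19 = 0

0


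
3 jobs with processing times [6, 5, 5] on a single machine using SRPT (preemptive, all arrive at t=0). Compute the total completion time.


Since all jobs arrive at t=0, SRPT equals SPT ordering.
SPT order: [5, 5, 6]
Completion times:
  Job 1: p=5, C=5
  Job 2: p=5, C=10
  Job 3: p=6, C=16
Total completion time = 5 + 10 + 16 = 31

31


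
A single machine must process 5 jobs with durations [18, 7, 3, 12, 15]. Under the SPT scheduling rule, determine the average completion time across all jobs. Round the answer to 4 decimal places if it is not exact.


Sort jobs by processing time (SPT order): [3, 7, 12, 15, 18]
Compute completion times sequentially:
  Job 1: processing = 3, completes at 3
  Job 2: processing = 7, completes at 10
  Job 3: processing = 12, completes at 22
  Job 4: processing = 15, completes at 37
  Job 5: processing = 18, completes at 55
Sum of completion times = 127
Average completion time = 127/5 = 25.4

25.4


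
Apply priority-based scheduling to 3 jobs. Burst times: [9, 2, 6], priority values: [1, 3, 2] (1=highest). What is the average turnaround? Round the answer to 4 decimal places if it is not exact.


Sort by priority (ascending = highest first):
Order: [(1, 9), (2, 6), (3, 2)]
Completion times:
  Priority 1, burst=9, C=9
  Priority 2, burst=6, C=15
  Priority 3, burst=2, C=17
Average turnaround = 41/3 = 13.6667

13.6667


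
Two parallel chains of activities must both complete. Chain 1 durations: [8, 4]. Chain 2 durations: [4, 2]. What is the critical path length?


Path A total = 8 + 4 = 12
Path B total = 4 + 2 = 6
Critical path = longest path = max(12, 6) = 12

12


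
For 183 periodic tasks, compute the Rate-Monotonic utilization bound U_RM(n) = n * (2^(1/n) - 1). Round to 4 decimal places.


Compute 2^(1/183) = 1.0037948719
Subtract 1: 1.0037948719 - 1 = 0.0037948719
Multiply by n: 183 * 0.0037948719 = 0.6944615577
Round to 4 dp: 0.6945

0.6945


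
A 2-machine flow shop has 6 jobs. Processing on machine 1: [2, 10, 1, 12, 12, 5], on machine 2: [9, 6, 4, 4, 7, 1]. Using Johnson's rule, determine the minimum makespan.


Apply Johnson's rule:
  Group 1 (a <= b): [(3, 1, 4), (1, 2, 9)]
  Group 2 (a > b): [(5, 12, 7), (2, 10, 6), (4, 12, 4), (6, 5, 1)]
Optimal job order: [3, 1, 5, 2, 4, 6]
Schedule:
  Job 3: M1 done at 1, M2 done at 5
  Job 1: M1 done at 3, M2 done at 14
  Job 5: M1 done at 15, M2 done at 22
  Job 2: M1 done at 25, M2 done at 31
  Job 4: M1 done at 37, M2 done at 41
  Job 6: M1 done at 42, M2 done at 43
Makespan = 43

43


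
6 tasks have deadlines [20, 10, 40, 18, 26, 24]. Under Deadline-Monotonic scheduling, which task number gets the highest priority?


Sort tasks by relative deadline (ascending):
  Task 2: deadline = 10
  Task 4: deadline = 18
  Task 1: deadline = 20
  Task 6: deadline = 24
  Task 5: deadline = 26
  Task 3: deadline = 40
Priority order (highest first): [2, 4, 1, 6, 5, 3]
Highest priority task = 2

2


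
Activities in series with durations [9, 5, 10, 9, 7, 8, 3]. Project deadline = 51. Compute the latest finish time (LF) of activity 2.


LF(activity 2) = deadline - sum of successor durations
Successors: activities 3 through 7 with durations [10, 9, 7, 8, 3]
Sum of successor durations = 37
LF = 51 - 37 = 14

14


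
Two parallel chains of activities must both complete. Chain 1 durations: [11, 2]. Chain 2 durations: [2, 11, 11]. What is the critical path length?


Path A total = 11 + 2 = 13
Path B total = 2 + 11 + 11 = 24
Critical path = longest path = max(13, 24) = 24

24


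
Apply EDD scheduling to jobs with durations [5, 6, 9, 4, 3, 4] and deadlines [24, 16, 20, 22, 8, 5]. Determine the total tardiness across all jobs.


Sort by due date (EDD order): [(4, 5), (3, 8), (6, 16), (9, 20), (4, 22), (5, 24)]
Compute completion times and tardiness:
  Job 1: p=4, d=5, C=4, tardiness=max(0,4-5)=0
  Job 2: p=3, d=8, C=7, tardiness=max(0,7-8)=0
  Job 3: p=6, d=16, C=13, tardiness=max(0,13-16)=0
  Job 4: p=9, d=20, C=22, tardiness=max(0,22-20)=2
  Job 5: p=4, d=22, C=26, tardiness=max(0,26-22)=4
  Job 6: p=5, d=24, C=31, tardiness=max(0,31-24)=7
Total tardiness = 13

13


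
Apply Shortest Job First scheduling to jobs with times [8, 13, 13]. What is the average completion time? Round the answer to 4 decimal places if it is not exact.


SJF order (ascending): [8, 13, 13]
Completion times:
  Job 1: burst=8, C=8
  Job 2: burst=13, C=21
  Job 3: burst=13, C=34
Average completion = 63/3 = 21.0

21.0


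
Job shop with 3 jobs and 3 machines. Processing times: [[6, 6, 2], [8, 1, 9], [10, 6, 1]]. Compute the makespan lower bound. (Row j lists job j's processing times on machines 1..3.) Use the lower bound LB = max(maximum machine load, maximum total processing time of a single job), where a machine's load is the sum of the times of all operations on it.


Machine loads:
  Machine 1: 6 + 8 + 10 = 24
  Machine 2: 6 + 1 + 6 = 13
  Machine 3: 2 + 9 + 1 = 12
Max machine load = 24
Job totals:
  Job 1: 14
  Job 2: 18
  Job 3: 17
Max job total = 18
Lower bound = max(24, 18) = 24

24


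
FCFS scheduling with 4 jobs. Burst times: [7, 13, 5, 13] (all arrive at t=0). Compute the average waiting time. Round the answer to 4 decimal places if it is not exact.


FCFS order (as given): [7, 13, 5, 13]
Waiting times:
  Job 1: wait = 0
  Job 2: wait = 7
  Job 3: wait = 20
  Job 4: wait = 25
Sum of waiting times = 52
Average waiting time = 52/4 = 13.0

13.0


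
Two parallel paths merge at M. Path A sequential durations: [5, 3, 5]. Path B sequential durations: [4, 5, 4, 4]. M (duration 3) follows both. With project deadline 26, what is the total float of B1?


Forward pass: ES(B1) = sum of predecessors on chain B = 0
EF = ES + duration = 0 + 4 = 4
Backward pass: LF(M) = deadline = 26; LS(M) = 26 - 3 = 23
LF(B1) = LS(M) - sum(successors on chain B) = 23 - 13 = 10
LS = LF - duration = 10 - 4 = 6
Total float = LS - ES = 6 - 0 = 6

6


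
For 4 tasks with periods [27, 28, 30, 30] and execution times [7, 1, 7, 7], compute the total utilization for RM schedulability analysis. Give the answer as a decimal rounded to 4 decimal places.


Compute individual utilizations (exact fractions):
  Task 1: C/T = 7/27 (approx. 0.2593)
  Task 2: C/T = 1/28 (approx. 0.0357)
  Task 3: C/T = 7/30 (approx. 0.2333)
  Task 4: C/T = 7/30 (approx. 0.2333)
Total utilization U = 7/27 + 1/28 + 7/30 + 7/30 = 2879/3780
Rounded to 4 decimal places: U = 0.7616
RM (Liu & Layland) bound for 4 tasks = 0.756828; compare with U = 2879/3780 (approx. 0.761640)
bound < U <= 1, so the RM sufficient condition is not met (inconclusive; an exact test such as response-time analysis is needed).

0.7616


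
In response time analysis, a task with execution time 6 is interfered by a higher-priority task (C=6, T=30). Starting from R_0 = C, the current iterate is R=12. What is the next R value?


R_next = C + ceil(R_prev / T_hp) * C_hp
ceil(12 / 30) = ceil(0.4) = 1
Interference = 1 * 6 = 6
R_next = 6 + 6 = 12
R_next = R_prev, so the iteration has converged (response time = 12).

12


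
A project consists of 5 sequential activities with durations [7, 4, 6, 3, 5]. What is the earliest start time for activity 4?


Activity 4 starts after activities 1 through 3 complete.
Predecessor durations: [7, 4, 6]
ES = 7 + 4 + 6 = 17

17


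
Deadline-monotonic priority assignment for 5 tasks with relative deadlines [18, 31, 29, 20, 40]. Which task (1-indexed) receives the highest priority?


Sort tasks by relative deadline (ascending):
  Task 1: deadline = 18
  Task 4: deadline = 20
  Task 3: deadline = 29
  Task 2: deadline = 31
  Task 5: deadline = 40
Priority order (highest first): [1, 4, 3, 2, 5]
Highest priority task = 1

1


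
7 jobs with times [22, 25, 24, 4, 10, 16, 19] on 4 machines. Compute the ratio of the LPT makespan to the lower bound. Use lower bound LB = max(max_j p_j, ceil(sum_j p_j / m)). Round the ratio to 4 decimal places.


LPT order: [25, 24, 22, 19, 16, 10, 4]
Machine loads after assignment: [25, 28, 32, 35]
LPT makespan = 35
Lower bound = max(max_job, ceil(total/4)) = max(25, 30) = 30
Ratio = 35 / 30 = 1.1667

1.1667


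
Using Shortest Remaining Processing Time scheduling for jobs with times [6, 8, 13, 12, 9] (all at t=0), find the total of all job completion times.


Since all jobs arrive at t=0, SRPT equals SPT ordering.
SPT order: [6, 8, 9, 12, 13]
Completion times:
  Job 1: p=6, C=6
  Job 2: p=8, C=14
  Job 3: p=9, C=23
  Job 4: p=12, C=35
  Job 5: p=13, C=48
Total completion time = 6 + 14 + 23 + 35 + 48 = 126

126


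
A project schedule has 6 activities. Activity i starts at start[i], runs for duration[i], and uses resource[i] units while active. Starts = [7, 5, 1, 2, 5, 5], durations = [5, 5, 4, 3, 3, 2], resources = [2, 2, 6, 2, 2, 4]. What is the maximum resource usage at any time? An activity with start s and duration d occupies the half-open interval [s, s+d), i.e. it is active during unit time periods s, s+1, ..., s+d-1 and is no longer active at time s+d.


Each activity i is active on [start_i, start_i + duration_i).
Compute total resource usage per time slot:
  t=0: active resources = [], total = 0
  t=1: active resources = [6], total = 6
  t=2: active resources = [6, 2], total = 8
  t=3: active resources = [6, 2], total = 8
  t=4: active resources = [6, 2], total = 8
  t=5: active resources = [2, 2, 4], total = 8
  t=6: active resources = [2, 2, 4], total = 8
  t=7: active resources = [2, 2, 2], total = 6
  t=8: active resources = [2, 2], total = 4
  t=9: active resources = [2, 2], total = 4
  t=10: active resources = [2], total = 2
  t=11: active resources = [2], total = 2
Peak resource demand = 8

8


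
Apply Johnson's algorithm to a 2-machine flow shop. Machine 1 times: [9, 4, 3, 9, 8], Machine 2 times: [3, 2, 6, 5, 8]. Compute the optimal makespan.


Apply Johnson's rule:
  Group 1 (a <= b): [(3, 3, 6), (5, 8, 8)]
  Group 2 (a > b): [(4, 9, 5), (1, 9, 3), (2, 4, 2)]
Optimal job order: [3, 5, 4, 1, 2]
Schedule:
  Job 3: M1 done at 3, M2 done at 9
  Job 5: M1 done at 11, M2 done at 19
  Job 4: M1 done at 20, M2 done at 25
  Job 1: M1 done at 29, M2 done at 32
  Job 2: M1 done at 33, M2 done at 35
Makespan = 35

35


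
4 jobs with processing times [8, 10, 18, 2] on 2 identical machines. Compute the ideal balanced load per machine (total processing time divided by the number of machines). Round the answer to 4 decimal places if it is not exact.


Total processing time = 8 + 10 + 18 + 2 = 38
Number of machines = 2
Ideal balanced load = 38 / 2 = 19.0

19.0


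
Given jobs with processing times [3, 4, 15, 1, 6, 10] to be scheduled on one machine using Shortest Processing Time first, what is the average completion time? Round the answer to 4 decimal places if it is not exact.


Sort jobs by processing time (SPT order): [1, 3, 4, 6, 10, 15]
Compute completion times sequentially:
  Job 1: processing = 1, completes at 1
  Job 2: processing = 3, completes at 4
  Job 3: processing = 4, completes at 8
  Job 4: processing = 6, completes at 14
  Job 5: processing = 10, completes at 24
  Job 6: processing = 15, completes at 39
Sum of completion times = 90
Average completion time = 90/6 = 15.0

15.0


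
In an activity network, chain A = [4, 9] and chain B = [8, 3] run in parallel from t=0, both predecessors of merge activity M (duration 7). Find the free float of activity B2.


ES(B2) = sum of predecessors on chain B = 8
EF(B2) = ES + duration = 8 + 3 = 11
Successor of B2 is M. ES(M) = max(sum(A), sum(B)) = max(13, 11) = 13
Free float = ES(successor) - EF(current) = 13 - 11 = 2

2


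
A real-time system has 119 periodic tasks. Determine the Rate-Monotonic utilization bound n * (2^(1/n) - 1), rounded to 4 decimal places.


Compute 2^(1/119) = 1.0058417632
Subtract 1: 1.0058417632 - 1 = 0.0058417632
Multiply by n: 119 * 0.0058417632 = 0.6951698208
Round to 4 dp: 0.6952

0.6952


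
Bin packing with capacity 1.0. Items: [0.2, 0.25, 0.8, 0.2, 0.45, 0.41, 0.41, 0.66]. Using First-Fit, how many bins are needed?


Place items sequentially using First-Fit:
  Item 0.2 -> new Bin 1
  Item 0.25 -> Bin 1 (now 0.45)
  Item 0.8 -> new Bin 2
  Item 0.2 -> Bin 1 (now 0.65)
  Item 0.45 -> new Bin 3
  Item 0.41 -> Bin 3 (now 0.86)
  Item 0.41 -> new Bin 4
  Item 0.66 -> new Bin 5
Total bins used = 5

5


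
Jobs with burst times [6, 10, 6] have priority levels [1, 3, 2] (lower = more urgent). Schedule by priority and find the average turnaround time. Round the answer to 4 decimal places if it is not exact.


Sort by priority (ascending = highest first):
Order: [(1, 6), (2, 6), (3, 10)]
Completion times:
  Priority 1, burst=6, C=6
  Priority 2, burst=6, C=12
  Priority 3, burst=10, C=22
Average turnaround = 40/3 = 13.3333

13.3333


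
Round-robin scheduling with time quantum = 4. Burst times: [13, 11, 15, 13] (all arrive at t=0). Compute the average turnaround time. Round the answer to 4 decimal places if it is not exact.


Time quantum = 4
Execution trace:
  J1 runs 4 units, time = 4
  J2 runs 4 units, time = 8
  J3 runs 4 units, time = 12
  J4 runs 4 units, time = 16
  J1 runs 4 units, time = 20
  J2 runs 4 units, time = 24
  J3 runs 4 units, time = 28
  J4 runs 4 units, time = 32
  J1 runs 4 units, time = 36
  J2 runs 3 units, time = 39
  J3 runs 4 units, time = 43
  J4 runs 4 units, time = 47
  J1 runs 1 units, time = 48
  J3 runs 3 units, time = 51
  J4 runs 1 units, time = 52
Finish times: [48, 39, 51, 52]
Average turnaround = 190/4 = 47.5

47.5


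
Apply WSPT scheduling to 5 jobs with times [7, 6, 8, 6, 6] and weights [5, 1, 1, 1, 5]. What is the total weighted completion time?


Compute p/w ratios and sort ascending (WSPT): [(6, 5), (7, 5), (6, 1), (6, 1), (8, 1)]
Compute weighted completion times:
  Job (p=6,w=5): C=6, w*C=5*6=30
  Job (p=7,w=5): C=13, w*C=5*13=65
  Job (p=6,w=1): C=19, w*C=1*19=19
  Job (p=6,w=1): C=25, w*C=1*25=25
  Job (p=8,w=1): C=33, w*C=1*33=33
Total weighted completion time = 172

172


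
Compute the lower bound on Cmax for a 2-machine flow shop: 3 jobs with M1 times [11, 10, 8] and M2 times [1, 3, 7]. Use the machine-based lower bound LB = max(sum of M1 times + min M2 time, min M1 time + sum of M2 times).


LB1 = sum(M1 times) + min(M2 times) = 29 + 1 = 30
LB2 = min(M1 times) + sum(M2 times) = 8 + 11 = 19
Lower bound = max(LB1, LB2) = max(30, 19) = 30

30


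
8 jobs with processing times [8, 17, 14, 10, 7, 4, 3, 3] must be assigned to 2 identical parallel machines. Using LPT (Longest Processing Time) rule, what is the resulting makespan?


Sort jobs in decreasing order (LPT): [17, 14, 10, 8, 7, 4, 3, 3]
Assign each job to the least loaded machine:
  Machine 1: jobs [17, 8, 4, 3], load = 32
  Machine 2: jobs [14, 10, 7, 3], load = 34
Makespan = max load = 34

34


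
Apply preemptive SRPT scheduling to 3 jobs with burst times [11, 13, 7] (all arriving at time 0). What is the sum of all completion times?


Since all jobs arrive at t=0, SRPT equals SPT ordering.
SPT order: [7, 11, 13]
Completion times:
  Job 1: p=7, C=7
  Job 2: p=11, C=18
  Job 3: p=13, C=31
Total completion time = 7 + 18 + 31 = 56

56


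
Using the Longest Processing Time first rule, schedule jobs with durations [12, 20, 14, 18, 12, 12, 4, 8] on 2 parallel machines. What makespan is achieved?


Sort jobs in decreasing order (LPT): [20, 18, 14, 12, 12, 12, 8, 4]
Assign each job to the least loaded machine:
  Machine 1: jobs [20, 12, 12, 8], load = 52
  Machine 2: jobs [18, 14, 12, 4], load = 48
Makespan = max load = 52

52


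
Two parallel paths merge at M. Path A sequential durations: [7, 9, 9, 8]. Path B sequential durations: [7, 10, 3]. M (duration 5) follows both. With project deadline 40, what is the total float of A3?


Forward pass: ES(A3) = sum of predecessors on chain A = 16
EF = ES + duration = 16 + 9 = 25
Backward pass: LF(M) = deadline = 40; LS(M) = 40 - 5 = 35
LF(A3) = LS(M) - sum(successors on chain A) = 35 - 8 = 27
LS = LF - duration = 27 - 9 = 18
Total float = LS - ES = 18 - 16 = 2

2


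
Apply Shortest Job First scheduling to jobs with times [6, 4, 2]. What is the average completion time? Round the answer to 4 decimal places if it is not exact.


SJF order (ascending): [2, 4, 6]
Completion times:
  Job 1: burst=2, C=2
  Job 2: burst=4, C=6
  Job 3: burst=6, C=12
Average completion = 20/3 = 6.6667

6.6667


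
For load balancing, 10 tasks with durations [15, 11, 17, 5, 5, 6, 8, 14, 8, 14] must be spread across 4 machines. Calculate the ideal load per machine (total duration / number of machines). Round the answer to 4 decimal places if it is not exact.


Total processing time = 15 + 11 + 17 + 5 + 5 + 6 + 8 + 14 + 8 + 14 = 103
Number of machines = 4
Ideal balanced load = 103 / 4 = 25.75

25.75


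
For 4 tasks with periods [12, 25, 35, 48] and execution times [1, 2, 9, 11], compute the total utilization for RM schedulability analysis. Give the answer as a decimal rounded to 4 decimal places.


Compute individual utilizations (exact fractions):
  Task 1: C/T = 1/12 (approx. 0.0833)
  Task 2: C/T = 2/25 (approx. 0.08)
  Task 3: C/T = 9/35 (approx. 0.2571)
  Task 4: C/T = 11/48 (approx. 0.2292)
Total utilization U = 1/12 + 2/25 + 9/35 + 11/48 = 1819/2800
Rounded to 4 decimal places: U = 0.6496
RM (Liu & Layland) bound for 4 tasks = 0.756828; compare with U = 1819/2800 (approx. 0.649643)
U <= bound, so schedulable by RM sufficient condition.

0.6496


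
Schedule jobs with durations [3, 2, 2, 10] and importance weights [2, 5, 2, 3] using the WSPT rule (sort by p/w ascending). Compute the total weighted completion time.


Compute p/w ratios and sort ascending (WSPT): [(2, 5), (2, 2), (3, 2), (10, 3)]
Compute weighted completion times:
  Job (p=2,w=5): C=2, w*C=5*2=10
  Job (p=2,w=2): C=4, w*C=2*4=8
  Job (p=3,w=2): C=7, w*C=2*7=14
  Job (p=10,w=3): C=17, w*C=3*17=51
Total weighted completion time = 83

83


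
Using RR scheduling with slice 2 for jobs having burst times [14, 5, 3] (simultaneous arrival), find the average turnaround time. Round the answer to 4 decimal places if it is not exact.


Time quantum = 2
Execution trace:
  J1 runs 2 units, time = 2
  J2 runs 2 units, time = 4
  J3 runs 2 units, time = 6
  J1 runs 2 units, time = 8
  J2 runs 2 units, time = 10
  J3 runs 1 units, time = 11
  J1 runs 2 units, time = 13
  J2 runs 1 units, time = 14
  J1 runs 2 units, time = 16
  J1 runs 2 units, time = 18
  J1 runs 2 units, time = 20
  J1 runs 2 units, time = 22
Finish times: [22, 14, 11]
Average turnaround = 47/3 = 15.6667

15.6667


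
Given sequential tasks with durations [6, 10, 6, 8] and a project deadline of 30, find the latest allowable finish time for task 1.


LF(activity 1) = deadline - sum of successor durations
Successors: activities 2 through 4 with durations [10, 6, 8]
Sum of successor durations = 24
LF = 30 - 24 = 6

6


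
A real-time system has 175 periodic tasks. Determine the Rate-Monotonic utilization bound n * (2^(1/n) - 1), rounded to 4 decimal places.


Compute 2^(1/175) = 1.0039686955
Subtract 1: 1.0039686955 - 1 = 0.0039686955
Multiply by n: 175 * 0.0039686955 = 0.6945217125
Round to 4 dp: 0.6945

0.6945


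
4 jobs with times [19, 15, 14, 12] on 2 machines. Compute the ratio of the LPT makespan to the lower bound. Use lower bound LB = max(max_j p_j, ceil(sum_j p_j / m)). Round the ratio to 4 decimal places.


LPT order: [19, 15, 14, 12]
Machine loads after assignment: [31, 29]
LPT makespan = 31
Lower bound = max(max_job, ceil(total/2)) = max(19, 30) = 30
Ratio = 31 / 30 = 1.0333

1.0333


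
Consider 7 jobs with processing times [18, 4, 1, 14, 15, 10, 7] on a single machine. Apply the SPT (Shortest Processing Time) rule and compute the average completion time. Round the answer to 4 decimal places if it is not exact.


Sort jobs by processing time (SPT order): [1, 4, 7, 10, 14, 15, 18]
Compute completion times sequentially:
  Job 1: processing = 1, completes at 1
  Job 2: processing = 4, completes at 5
  Job 3: processing = 7, completes at 12
  Job 4: processing = 10, completes at 22
  Job 5: processing = 14, completes at 36
  Job 6: processing = 15, completes at 51
  Job 7: processing = 18, completes at 69
Sum of completion times = 196
Average completion time = 196/7 = 28.0

28.0


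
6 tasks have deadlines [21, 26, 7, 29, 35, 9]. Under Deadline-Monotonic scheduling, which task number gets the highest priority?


Sort tasks by relative deadline (ascending):
  Task 3: deadline = 7
  Task 6: deadline = 9
  Task 1: deadline = 21
  Task 2: deadline = 26
  Task 4: deadline = 29
  Task 5: deadline = 35
Priority order (highest first): [3, 6, 1, 2, 4, 5]
Highest priority task = 3

3


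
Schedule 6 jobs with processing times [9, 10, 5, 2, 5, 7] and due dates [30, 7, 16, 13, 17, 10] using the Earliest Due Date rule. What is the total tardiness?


Sort by due date (EDD order): [(10, 7), (7, 10), (2, 13), (5, 16), (5, 17), (9, 30)]
Compute completion times and tardiness:
  Job 1: p=10, d=7, C=10, tardiness=max(0,10-7)=3
  Job 2: p=7, d=10, C=17, tardiness=max(0,17-10)=7
  Job 3: p=2, d=13, C=19, tardiness=max(0,19-13)=6
  Job 4: p=5, d=16, C=24, tardiness=max(0,24-16)=8
  Job 5: p=5, d=17, C=29, tardiness=max(0,29-17)=12
  Job 6: p=9, d=30, C=38, tardiness=max(0,38-30)=8
Total tardiness = 44

44


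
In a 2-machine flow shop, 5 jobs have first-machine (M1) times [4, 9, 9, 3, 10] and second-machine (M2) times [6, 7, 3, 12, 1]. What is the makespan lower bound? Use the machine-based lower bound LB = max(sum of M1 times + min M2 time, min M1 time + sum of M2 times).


LB1 = sum(M1 times) + min(M2 times) = 35 + 1 = 36
LB2 = min(M1 times) + sum(M2 times) = 3 + 29 = 32
Lower bound = max(LB1, LB2) = max(36, 32) = 36

36


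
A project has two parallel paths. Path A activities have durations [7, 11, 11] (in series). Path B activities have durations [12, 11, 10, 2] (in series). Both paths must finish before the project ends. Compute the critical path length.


Path A total = 7 + 11 + 11 = 29
Path B total = 12 + 11 + 10 + 2 = 35
Critical path = longest path = max(29, 35) = 35

35


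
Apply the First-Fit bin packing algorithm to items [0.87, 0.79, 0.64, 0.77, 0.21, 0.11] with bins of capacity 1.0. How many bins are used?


Place items sequentially using First-Fit:
  Item 0.87 -> new Bin 1
  Item 0.79 -> new Bin 2
  Item 0.64 -> new Bin 3
  Item 0.77 -> new Bin 4
  Item 0.21 -> Bin 2 (now 1.0)
  Item 0.11 -> Bin 1 (now 0.98)
Total bins used = 4

4


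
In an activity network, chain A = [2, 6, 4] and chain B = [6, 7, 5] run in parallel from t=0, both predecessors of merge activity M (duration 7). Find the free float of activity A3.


ES(A3) = sum of predecessors on chain A = 8
EF(A3) = ES + duration = 8 + 4 = 12
Successor of A3 is M. ES(M) = max(sum(A), sum(B)) = max(12, 18) = 18
Free float = ES(successor) - EF(current) = 18 - 12 = 6

6


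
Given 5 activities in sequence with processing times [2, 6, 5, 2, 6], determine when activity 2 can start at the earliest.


Activity 2 starts after activities 1 through 1 complete.
Predecessor durations: [2]
ES = 2 = 2

2


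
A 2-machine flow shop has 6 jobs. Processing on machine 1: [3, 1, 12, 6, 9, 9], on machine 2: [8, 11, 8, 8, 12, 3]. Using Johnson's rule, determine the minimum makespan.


Apply Johnson's rule:
  Group 1 (a <= b): [(2, 1, 11), (1, 3, 8), (4, 6, 8), (5, 9, 12)]
  Group 2 (a > b): [(3, 12, 8), (6, 9, 3)]
Optimal job order: [2, 1, 4, 5, 3, 6]
Schedule:
  Job 2: M1 done at 1, M2 done at 12
  Job 1: M1 done at 4, M2 done at 20
  Job 4: M1 done at 10, M2 done at 28
  Job 5: M1 done at 19, M2 done at 40
  Job 3: M1 done at 31, M2 done at 48
  Job 6: M1 done at 40, M2 done at 51
Makespan = 51

51


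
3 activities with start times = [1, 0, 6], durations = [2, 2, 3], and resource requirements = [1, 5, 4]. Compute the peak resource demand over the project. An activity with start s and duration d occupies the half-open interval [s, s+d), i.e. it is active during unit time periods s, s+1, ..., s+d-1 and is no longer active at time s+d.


Each activity i is active on [start_i, start_i + duration_i).
Compute total resource usage per time slot:
  t=0: active resources = [5], total = 5
  t=1: active resources = [1, 5], total = 6
  t=2: active resources = [1], total = 1
  t=3: active resources = [], total = 0
  t=4: active resources = [], total = 0
  t=5: active resources = [], total = 0
  t=6: active resources = [4], total = 4
  t=7: active resources = [4], total = 4
  t=8: active resources = [4], total = 4
Peak resource demand = 6

6


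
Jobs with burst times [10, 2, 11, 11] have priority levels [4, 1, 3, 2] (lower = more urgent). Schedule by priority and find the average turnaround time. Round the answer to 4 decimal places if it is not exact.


Sort by priority (ascending = highest first):
Order: [(1, 2), (2, 11), (3, 11), (4, 10)]
Completion times:
  Priority 1, burst=2, C=2
  Priority 2, burst=11, C=13
  Priority 3, burst=11, C=24
  Priority 4, burst=10, C=34
Average turnaround = 73/4 = 18.25

18.25


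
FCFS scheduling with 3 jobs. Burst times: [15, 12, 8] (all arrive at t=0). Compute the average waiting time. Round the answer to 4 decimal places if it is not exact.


FCFS order (as given): [15, 12, 8]
Waiting times:
  Job 1: wait = 0
  Job 2: wait = 15
  Job 3: wait = 27
Sum of waiting times = 42
Average waiting time = 42/3 = 14.0

14.0


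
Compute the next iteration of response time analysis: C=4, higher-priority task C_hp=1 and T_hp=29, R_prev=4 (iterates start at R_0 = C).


R_next = C + ceil(R_prev / T_hp) * C_hp
ceil(4 / 29) = ceil(0.1379) = 1
Interference = 1 * 1 = 1
R_next = 4 + 1 = 5

5


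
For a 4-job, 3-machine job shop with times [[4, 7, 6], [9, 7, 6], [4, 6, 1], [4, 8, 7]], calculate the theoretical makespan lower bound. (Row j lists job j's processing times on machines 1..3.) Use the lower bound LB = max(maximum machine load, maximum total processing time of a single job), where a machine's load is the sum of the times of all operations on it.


Machine loads:
  Machine 1: 4 + 9 + 4 + 4 = 21
  Machine 2: 7 + 7 + 6 + 8 = 28
  Machine 3: 6 + 6 + 1 + 7 = 20
Max machine load = 28
Job totals:
  Job 1: 17
  Job 2: 22
  Job 3: 11
  Job 4: 19
Max job total = 22
Lower bound = max(28, 22) = 28

28


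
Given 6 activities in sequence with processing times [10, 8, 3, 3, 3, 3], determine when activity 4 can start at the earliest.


Activity 4 starts after activities 1 through 3 complete.
Predecessor durations: [10, 8, 3]
ES = 10 + 8 + 3 = 21

21


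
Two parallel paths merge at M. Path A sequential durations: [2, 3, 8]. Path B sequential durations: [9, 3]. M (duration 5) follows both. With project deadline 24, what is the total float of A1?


Forward pass: ES(A1) = sum of predecessors on chain A = 0
EF = ES + duration = 0 + 2 = 2
Backward pass: LF(M) = deadline = 24; LS(M) = 24 - 5 = 19
LF(A1) = LS(M) - sum(successors on chain A) = 19 - 11 = 8
LS = LF - duration = 8 - 2 = 6
Total float = LS - ES = 6 - 0 = 6

6


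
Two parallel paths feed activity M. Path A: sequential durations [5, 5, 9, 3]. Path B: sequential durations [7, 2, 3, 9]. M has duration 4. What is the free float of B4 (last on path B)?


ES(B4) = sum of predecessors on chain B = 12
EF(B4) = ES + duration = 12 + 9 = 21
Successor of B4 is M. ES(M) = max(sum(A), sum(B)) = max(22, 21) = 22
Free float = ES(successor) - EF(current) = 22 - 21 = 1

1


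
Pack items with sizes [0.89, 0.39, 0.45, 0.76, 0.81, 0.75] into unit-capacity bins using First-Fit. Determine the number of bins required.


Place items sequentially using First-Fit:
  Item 0.89 -> new Bin 1
  Item 0.39 -> new Bin 2
  Item 0.45 -> Bin 2 (now 0.84)
  Item 0.76 -> new Bin 3
  Item 0.81 -> new Bin 4
  Item 0.75 -> new Bin 5
Total bins used = 5

5


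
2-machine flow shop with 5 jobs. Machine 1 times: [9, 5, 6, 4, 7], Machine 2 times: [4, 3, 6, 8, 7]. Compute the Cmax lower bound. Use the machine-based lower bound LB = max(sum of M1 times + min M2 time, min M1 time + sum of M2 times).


LB1 = sum(M1 times) + min(M2 times) = 31 + 3 = 34
LB2 = min(M1 times) + sum(M2 times) = 4 + 28 = 32
Lower bound = max(LB1, LB2) = max(34, 32) = 34

34


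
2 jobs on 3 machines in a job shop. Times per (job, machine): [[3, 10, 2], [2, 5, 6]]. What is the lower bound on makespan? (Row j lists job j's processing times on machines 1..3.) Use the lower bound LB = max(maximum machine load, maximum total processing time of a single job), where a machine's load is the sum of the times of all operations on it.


Machine loads:
  Machine 1: 3 + 2 = 5
  Machine 2: 10 + 5 = 15
  Machine 3: 2 + 6 = 8
Max machine load = 15
Job totals:
  Job 1: 15
  Job 2: 13
Max job total = 15
Lower bound = max(15, 15) = 15

15


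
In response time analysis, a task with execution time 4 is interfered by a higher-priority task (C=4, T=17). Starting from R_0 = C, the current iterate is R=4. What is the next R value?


R_next = C + ceil(R_prev / T_hp) * C_hp
ceil(4 / 17) = ceil(0.2353) = 1
Interference = 1 * 4 = 4
R_next = 4 + 4 = 8

8


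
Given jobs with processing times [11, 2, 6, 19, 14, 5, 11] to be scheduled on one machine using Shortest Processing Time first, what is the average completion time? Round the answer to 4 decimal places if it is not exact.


Sort jobs by processing time (SPT order): [2, 5, 6, 11, 11, 14, 19]
Compute completion times sequentially:
  Job 1: processing = 2, completes at 2
  Job 2: processing = 5, completes at 7
  Job 3: processing = 6, completes at 13
  Job 4: processing = 11, completes at 24
  Job 5: processing = 11, completes at 35
  Job 6: processing = 14, completes at 49
  Job 7: processing = 19, completes at 68
Sum of completion times = 198
Average completion time = 198/7 = 28.2857

28.2857


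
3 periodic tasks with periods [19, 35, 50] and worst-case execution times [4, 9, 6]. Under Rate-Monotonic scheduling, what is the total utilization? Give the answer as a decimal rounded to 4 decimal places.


Compute individual utilizations (exact fractions):
  Task 1: C/T = 4/19 (approx. 0.2105)
  Task 2: C/T = 9/35 (approx. 0.2571)
  Task 3: C/T = 6/50 = 3/25 (approx. 0.12)
Total utilization U = 4/19 + 9/35 + 3/25 = 1954/3325
Rounded to 4 decimal places: U = 0.5877
RM (Liu & Layland) bound for 3 tasks = 0.779763; compare with U = 1954/3325 (approx. 0.587669)
U <= bound, so schedulable by RM sufficient condition.

0.5877


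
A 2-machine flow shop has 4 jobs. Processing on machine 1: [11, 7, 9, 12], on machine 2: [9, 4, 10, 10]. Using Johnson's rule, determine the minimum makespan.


Apply Johnson's rule:
  Group 1 (a <= b): [(3, 9, 10)]
  Group 2 (a > b): [(4, 12, 10), (1, 11, 9), (2, 7, 4)]
Optimal job order: [3, 4, 1, 2]
Schedule:
  Job 3: M1 done at 9, M2 done at 19
  Job 4: M1 done at 21, M2 done at 31
  Job 1: M1 done at 32, M2 done at 41
  Job 2: M1 done at 39, M2 done at 45
Makespan = 45

45


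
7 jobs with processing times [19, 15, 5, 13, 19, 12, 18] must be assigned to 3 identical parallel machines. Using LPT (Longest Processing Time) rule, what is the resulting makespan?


Sort jobs in decreasing order (LPT): [19, 19, 18, 15, 13, 12, 5]
Assign each job to the least loaded machine:
  Machine 1: jobs [19, 13], load = 32
  Machine 2: jobs [19, 12, 5], load = 36
  Machine 3: jobs [18, 15], load = 33
Makespan = max load = 36

36


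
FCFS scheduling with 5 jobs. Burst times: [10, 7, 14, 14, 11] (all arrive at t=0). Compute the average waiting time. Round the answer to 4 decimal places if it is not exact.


FCFS order (as given): [10, 7, 14, 14, 11]
Waiting times:
  Job 1: wait = 0
  Job 2: wait = 10
  Job 3: wait = 17
  Job 4: wait = 31
  Job 5: wait = 45
Sum of waiting times = 103
Average waiting time = 103/5 = 20.6

20.6


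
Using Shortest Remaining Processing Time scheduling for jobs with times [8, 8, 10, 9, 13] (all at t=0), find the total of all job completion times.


Since all jobs arrive at t=0, SRPT equals SPT ordering.
SPT order: [8, 8, 9, 10, 13]
Completion times:
  Job 1: p=8, C=8
  Job 2: p=8, C=16
  Job 3: p=9, C=25
  Job 4: p=10, C=35
  Job 5: p=13, C=48
Total completion time = 8 + 16 + 25 + 35 + 48 = 132

132


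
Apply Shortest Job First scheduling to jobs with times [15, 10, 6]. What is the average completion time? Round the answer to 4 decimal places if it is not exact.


SJF order (ascending): [6, 10, 15]
Completion times:
  Job 1: burst=6, C=6
  Job 2: burst=10, C=16
  Job 3: burst=15, C=31
Average completion = 53/3 = 17.6667

17.6667


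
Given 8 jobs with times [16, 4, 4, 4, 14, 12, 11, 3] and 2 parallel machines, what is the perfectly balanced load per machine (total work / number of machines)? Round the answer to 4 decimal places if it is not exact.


Total processing time = 16 + 4 + 4 + 4 + 14 + 12 + 11 + 3 = 68
Number of machines = 2
Ideal balanced load = 68 / 2 = 34.0

34.0


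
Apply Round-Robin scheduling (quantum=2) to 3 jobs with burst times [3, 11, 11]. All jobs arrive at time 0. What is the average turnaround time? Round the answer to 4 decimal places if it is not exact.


Time quantum = 2
Execution trace:
  J1 runs 2 units, time = 2
  J2 runs 2 units, time = 4
  J3 runs 2 units, time = 6
  J1 runs 1 units, time = 7
  J2 runs 2 units, time = 9
  J3 runs 2 units, time = 11
  J2 runs 2 units, time = 13
  J3 runs 2 units, time = 15
  J2 runs 2 units, time = 17
  J3 runs 2 units, time = 19
  J2 runs 2 units, time = 21
  J3 runs 2 units, time = 23
  J2 runs 1 units, time = 24
  J3 runs 1 units, time = 25
Finish times: [7, 24, 25]
Average turnaround = 56/3 = 18.6667

18.6667


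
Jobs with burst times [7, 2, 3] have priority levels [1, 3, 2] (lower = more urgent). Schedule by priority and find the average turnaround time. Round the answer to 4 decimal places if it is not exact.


Sort by priority (ascending = highest first):
Order: [(1, 7), (2, 3), (3, 2)]
Completion times:
  Priority 1, burst=7, C=7
  Priority 2, burst=3, C=10
  Priority 3, burst=2, C=12
Average turnaround = 29/3 = 9.6667

9.6667


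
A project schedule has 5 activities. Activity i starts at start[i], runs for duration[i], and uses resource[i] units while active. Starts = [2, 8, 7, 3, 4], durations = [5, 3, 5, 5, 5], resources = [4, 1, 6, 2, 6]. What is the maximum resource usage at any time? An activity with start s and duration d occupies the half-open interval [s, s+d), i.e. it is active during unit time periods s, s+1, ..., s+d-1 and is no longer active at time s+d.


Each activity i is active on [start_i, start_i + duration_i).
Compute total resource usage per time slot:
  t=0: active resources = [], total = 0
  t=1: active resources = [], total = 0
  t=2: active resources = [4], total = 4
  t=3: active resources = [4, 2], total = 6
  t=4: active resources = [4, 2, 6], total = 12
  t=5: active resources = [4, 2, 6], total = 12
  t=6: active resources = [4, 2, 6], total = 12
  t=7: active resources = [6, 2, 6], total = 14
  t=8: active resources = [1, 6, 6], total = 13
  t=9: active resources = [1, 6], total = 7
  t=10: active resources = [1, 6], total = 7
  t=11: active resources = [6], total = 6
Peak resource demand = 14

14


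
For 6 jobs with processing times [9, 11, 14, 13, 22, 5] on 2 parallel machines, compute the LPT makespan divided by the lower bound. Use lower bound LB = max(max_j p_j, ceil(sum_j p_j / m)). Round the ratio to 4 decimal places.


LPT order: [22, 14, 13, 11, 9, 5]
Machine loads after assignment: [38, 36]
LPT makespan = 38
Lower bound = max(max_job, ceil(total/2)) = max(22, 37) = 37
Ratio = 38 / 37 = 1.027

1.027


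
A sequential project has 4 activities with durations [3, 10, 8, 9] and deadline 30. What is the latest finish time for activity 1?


LF(activity 1) = deadline - sum of successor durations
Successors: activities 2 through 4 with durations [10, 8, 9]
Sum of successor durations = 27
LF = 30 - 27 = 3

3


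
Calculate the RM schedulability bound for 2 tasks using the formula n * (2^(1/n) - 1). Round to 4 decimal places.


Compute 2^(1/2) = 1.4142135624
Subtract 1: 1.4142135624 - 1 = 0.4142135624
Multiply by n: 2 * 0.4142135624 = 0.8284271248
Round to 4 dp: 0.8284

0.8284


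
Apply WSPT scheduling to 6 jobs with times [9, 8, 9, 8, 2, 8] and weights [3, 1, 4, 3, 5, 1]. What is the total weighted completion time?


Compute p/w ratios and sort ascending (WSPT): [(2, 5), (9, 4), (8, 3), (9, 3), (8, 1), (8, 1)]
Compute weighted completion times:
  Job (p=2,w=5): C=2, w*C=5*2=10
  Job (p=9,w=4): C=11, w*C=4*11=44
  Job (p=8,w=3): C=19, w*C=3*19=57
  Job (p=9,w=3): C=28, w*C=3*28=84
  Job (p=8,w=1): C=36, w*C=1*36=36
  Job (p=8,w=1): C=44, w*C=1*44=44
Total weighted completion time = 275

275


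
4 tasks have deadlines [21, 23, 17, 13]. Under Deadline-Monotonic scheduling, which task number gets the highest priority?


Sort tasks by relative deadline (ascending):
  Task 4: deadline = 13
  Task 3: deadline = 17
  Task 1: deadline = 21
  Task 2: deadline = 23
Priority order (highest first): [4, 3, 1, 2]
Highest priority task = 4

4
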